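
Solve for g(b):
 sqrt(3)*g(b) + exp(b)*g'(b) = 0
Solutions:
 g(b) = C1*exp(sqrt(3)*exp(-b))


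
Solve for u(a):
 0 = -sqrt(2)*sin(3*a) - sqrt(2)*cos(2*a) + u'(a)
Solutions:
 u(a) = C1 + sqrt(2)*sin(2*a)/2 - sqrt(2)*cos(3*a)/3


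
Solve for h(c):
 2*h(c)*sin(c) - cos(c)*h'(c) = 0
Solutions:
 h(c) = C1/cos(c)^2


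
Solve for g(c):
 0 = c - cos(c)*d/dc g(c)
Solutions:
 g(c) = C1 + Integral(c/cos(c), c)


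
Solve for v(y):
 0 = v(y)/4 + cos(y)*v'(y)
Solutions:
 v(y) = C1*(sin(y) - 1)^(1/8)/(sin(y) + 1)^(1/8)


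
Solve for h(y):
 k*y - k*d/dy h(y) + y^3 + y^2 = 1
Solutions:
 h(y) = C1 + y^2/2 + y^4/(4*k) + y^3/(3*k) - y/k


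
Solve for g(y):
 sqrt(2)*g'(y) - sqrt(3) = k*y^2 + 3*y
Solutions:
 g(y) = C1 + sqrt(2)*k*y^3/6 + 3*sqrt(2)*y^2/4 + sqrt(6)*y/2


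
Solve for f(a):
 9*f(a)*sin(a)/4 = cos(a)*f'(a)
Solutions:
 f(a) = C1/cos(a)^(9/4)


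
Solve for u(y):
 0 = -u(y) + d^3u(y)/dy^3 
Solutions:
 u(y) = C3*exp(y) + (C1*sin(sqrt(3)*y/2) + C2*cos(sqrt(3)*y/2))*exp(-y/2)


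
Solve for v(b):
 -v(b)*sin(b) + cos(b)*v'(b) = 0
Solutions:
 v(b) = C1/cos(b)


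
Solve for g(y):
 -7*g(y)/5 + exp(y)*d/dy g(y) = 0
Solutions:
 g(y) = C1*exp(-7*exp(-y)/5)


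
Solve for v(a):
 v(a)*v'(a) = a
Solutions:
 v(a) = -sqrt(C1 + a^2)
 v(a) = sqrt(C1 + a^2)


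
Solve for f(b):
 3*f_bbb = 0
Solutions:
 f(b) = C1 + C2*b + C3*b^2


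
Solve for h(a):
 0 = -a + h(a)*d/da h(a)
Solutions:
 h(a) = -sqrt(C1 + a^2)
 h(a) = sqrt(C1 + a^2)


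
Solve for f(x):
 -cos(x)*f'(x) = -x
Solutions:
 f(x) = C1 + Integral(x/cos(x), x)


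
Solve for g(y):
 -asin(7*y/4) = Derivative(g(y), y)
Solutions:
 g(y) = C1 - y*asin(7*y/4) - sqrt(16 - 49*y^2)/7


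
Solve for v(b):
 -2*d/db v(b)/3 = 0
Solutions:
 v(b) = C1


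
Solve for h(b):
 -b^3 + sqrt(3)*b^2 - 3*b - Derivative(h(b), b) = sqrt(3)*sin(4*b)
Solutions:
 h(b) = C1 - b^4/4 + sqrt(3)*b^3/3 - 3*b^2/2 + sqrt(3)*cos(4*b)/4


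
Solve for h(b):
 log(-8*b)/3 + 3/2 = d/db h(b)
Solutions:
 h(b) = C1 + b*log(-b)/3 + b*(log(2) + 7/6)


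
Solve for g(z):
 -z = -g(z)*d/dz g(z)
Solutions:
 g(z) = -sqrt(C1 + z^2)
 g(z) = sqrt(C1 + z^2)


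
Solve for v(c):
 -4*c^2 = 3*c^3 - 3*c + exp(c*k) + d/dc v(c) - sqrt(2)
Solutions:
 v(c) = C1 - 3*c^4/4 - 4*c^3/3 + 3*c^2/2 + sqrt(2)*c - exp(c*k)/k


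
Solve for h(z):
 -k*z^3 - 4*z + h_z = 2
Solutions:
 h(z) = C1 + k*z^4/4 + 2*z^2 + 2*z


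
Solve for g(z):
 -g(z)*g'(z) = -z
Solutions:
 g(z) = -sqrt(C1 + z^2)
 g(z) = sqrt(C1 + z^2)


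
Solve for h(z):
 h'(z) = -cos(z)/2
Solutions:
 h(z) = C1 - sin(z)/2


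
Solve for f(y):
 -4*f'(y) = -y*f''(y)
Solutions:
 f(y) = C1 + C2*y^5


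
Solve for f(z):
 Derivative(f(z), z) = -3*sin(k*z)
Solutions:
 f(z) = C1 + 3*cos(k*z)/k


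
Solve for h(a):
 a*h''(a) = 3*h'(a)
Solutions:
 h(a) = C1 + C2*a^4


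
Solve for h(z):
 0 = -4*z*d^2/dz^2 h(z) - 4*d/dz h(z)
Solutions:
 h(z) = C1 + C2*log(z)


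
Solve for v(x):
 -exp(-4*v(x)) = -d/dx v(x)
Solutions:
 v(x) = log(-I*(C1 + 4*x)^(1/4))
 v(x) = log(I*(C1 + 4*x)^(1/4))
 v(x) = log(-(C1 + 4*x)^(1/4))
 v(x) = log(C1 + 4*x)/4


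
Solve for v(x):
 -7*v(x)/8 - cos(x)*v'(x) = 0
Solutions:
 v(x) = C1*(sin(x) - 1)^(7/16)/(sin(x) + 1)^(7/16)


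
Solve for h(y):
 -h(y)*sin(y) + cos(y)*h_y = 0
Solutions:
 h(y) = C1/cos(y)


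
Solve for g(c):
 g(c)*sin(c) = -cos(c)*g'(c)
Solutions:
 g(c) = C1*cos(c)


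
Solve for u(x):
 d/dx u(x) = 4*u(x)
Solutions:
 u(x) = C1*exp(4*x)


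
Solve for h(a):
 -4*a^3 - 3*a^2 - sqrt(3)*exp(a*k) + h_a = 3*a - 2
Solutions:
 h(a) = C1 + a^4 + a^3 + 3*a^2/2 - 2*a + sqrt(3)*exp(a*k)/k


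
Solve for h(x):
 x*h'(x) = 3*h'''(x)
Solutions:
 h(x) = C1 + Integral(C2*airyai(3^(2/3)*x/3) + C3*airybi(3^(2/3)*x/3), x)


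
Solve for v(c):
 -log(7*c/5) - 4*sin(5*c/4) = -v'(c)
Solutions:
 v(c) = C1 + c*log(c) - c*log(5) - c + c*log(7) - 16*cos(5*c/4)/5


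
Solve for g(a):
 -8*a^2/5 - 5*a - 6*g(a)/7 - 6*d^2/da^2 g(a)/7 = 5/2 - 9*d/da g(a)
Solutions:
 g(a) = C1*exp(a*(21 - 5*sqrt(17))/4) + C2*exp(a*(5*sqrt(17) + 21)/4) - 28*a^2/15 - 1351*a/30 - 14161/30


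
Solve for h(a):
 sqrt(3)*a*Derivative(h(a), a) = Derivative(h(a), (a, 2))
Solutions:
 h(a) = C1 + C2*erfi(sqrt(2)*3^(1/4)*a/2)


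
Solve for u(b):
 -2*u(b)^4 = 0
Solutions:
 u(b) = 0


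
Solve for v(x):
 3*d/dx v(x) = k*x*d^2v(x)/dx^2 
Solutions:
 v(x) = C1 + x^(((re(k) + 3)*re(k) + im(k)^2)/(re(k)^2 + im(k)^2))*(C2*sin(3*log(x)*Abs(im(k))/(re(k)^2 + im(k)^2)) + C3*cos(3*log(x)*im(k)/(re(k)^2 + im(k)^2)))


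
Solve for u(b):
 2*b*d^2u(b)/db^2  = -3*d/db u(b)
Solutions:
 u(b) = C1 + C2/sqrt(b)


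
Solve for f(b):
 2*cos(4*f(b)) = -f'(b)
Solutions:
 f(b) = -asin((C1 + exp(16*b))/(C1 - exp(16*b)))/4 + pi/4
 f(b) = asin((C1 + exp(16*b))/(C1 - exp(16*b)))/4


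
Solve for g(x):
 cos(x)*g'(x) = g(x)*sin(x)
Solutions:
 g(x) = C1/cos(x)


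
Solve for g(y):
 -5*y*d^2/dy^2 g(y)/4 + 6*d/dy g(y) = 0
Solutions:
 g(y) = C1 + C2*y^(29/5)


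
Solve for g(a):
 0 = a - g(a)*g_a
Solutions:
 g(a) = -sqrt(C1 + a^2)
 g(a) = sqrt(C1 + a^2)


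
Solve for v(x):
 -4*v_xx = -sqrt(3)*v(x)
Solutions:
 v(x) = C1*exp(-3^(1/4)*x/2) + C2*exp(3^(1/4)*x/2)


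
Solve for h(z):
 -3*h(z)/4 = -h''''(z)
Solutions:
 h(z) = C1*exp(-sqrt(2)*3^(1/4)*z/2) + C2*exp(sqrt(2)*3^(1/4)*z/2) + C3*sin(sqrt(2)*3^(1/4)*z/2) + C4*cos(sqrt(2)*3^(1/4)*z/2)


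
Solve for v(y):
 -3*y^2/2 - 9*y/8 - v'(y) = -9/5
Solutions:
 v(y) = C1 - y^3/2 - 9*y^2/16 + 9*y/5


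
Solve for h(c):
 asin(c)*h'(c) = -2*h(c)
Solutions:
 h(c) = C1*exp(-2*Integral(1/asin(c), c))


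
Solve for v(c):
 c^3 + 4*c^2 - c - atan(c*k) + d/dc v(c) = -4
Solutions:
 v(c) = C1 - c^4/4 - 4*c^3/3 + c^2/2 - 4*c + Piecewise((c*atan(c*k) - log(c^2*k^2 + 1)/(2*k), Ne(k, 0)), (0, True))


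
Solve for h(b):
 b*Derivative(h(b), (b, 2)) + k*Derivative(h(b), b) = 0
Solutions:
 h(b) = C1 + b^(1 - re(k))*(C2*sin(log(b)*Abs(im(k))) + C3*cos(log(b)*im(k)))


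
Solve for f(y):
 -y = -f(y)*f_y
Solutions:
 f(y) = -sqrt(C1 + y^2)
 f(y) = sqrt(C1 + y^2)


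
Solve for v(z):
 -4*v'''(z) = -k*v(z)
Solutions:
 v(z) = C1*exp(2^(1/3)*k^(1/3)*z/2) + C2*exp(2^(1/3)*k^(1/3)*z*(-1 + sqrt(3)*I)/4) + C3*exp(-2^(1/3)*k^(1/3)*z*(1 + sqrt(3)*I)/4)


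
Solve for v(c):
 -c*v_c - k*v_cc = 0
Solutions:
 v(c) = C1 + C2*sqrt(k)*erf(sqrt(2)*c*sqrt(1/k)/2)


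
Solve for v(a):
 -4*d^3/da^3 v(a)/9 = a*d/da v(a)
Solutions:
 v(a) = C1 + Integral(C2*airyai(-2^(1/3)*3^(2/3)*a/2) + C3*airybi(-2^(1/3)*3^(2/3)*a/2), a)


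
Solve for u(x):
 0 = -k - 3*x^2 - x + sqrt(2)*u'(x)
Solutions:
 u(x) = C1 + sqrt(2)*k*x/2 + sqrt(2)*x^3/2 + sqrt(2)*x^2/4


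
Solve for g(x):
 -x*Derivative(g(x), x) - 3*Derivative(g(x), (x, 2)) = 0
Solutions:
 g(x) = C1 + C2*erf(sqrt(6)*x/6)


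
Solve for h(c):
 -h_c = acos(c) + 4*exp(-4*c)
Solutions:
 h(c) = C1 - c*acos(c) + sqrt(1 - c^2) + exp(-4*c)


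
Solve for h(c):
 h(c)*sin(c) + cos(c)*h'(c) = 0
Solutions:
 h(c) = C1*cos(c)


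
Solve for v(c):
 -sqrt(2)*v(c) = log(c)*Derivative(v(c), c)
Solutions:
 v(c) = C1*exp(-sqrt(2)*li(c))


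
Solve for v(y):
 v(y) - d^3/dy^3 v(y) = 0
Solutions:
 v(y) = C3*exp(y) + (C1*sin(sqrt(3)*y/2) + C2*cos(sqrt(3)*y/2))*exp(-y/2)


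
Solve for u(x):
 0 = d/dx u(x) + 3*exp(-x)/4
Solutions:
 u(x) = C1 + 3*exp(-x)/4


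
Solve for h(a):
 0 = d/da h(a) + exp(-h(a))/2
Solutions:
 h(a) = log(C1 - a/2)


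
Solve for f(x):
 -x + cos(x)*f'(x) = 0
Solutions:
 f(x) = C1 + Integral(x/cos(x), x)


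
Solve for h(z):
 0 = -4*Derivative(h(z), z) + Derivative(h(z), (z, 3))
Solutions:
 h(z) = C1 + C2*exp(-2*z) + C3*exp(2*z)


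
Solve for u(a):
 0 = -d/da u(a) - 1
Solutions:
 u(a) = C1 - a


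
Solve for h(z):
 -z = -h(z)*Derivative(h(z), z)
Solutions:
 h(z) = -sqrt(C1 + z^2)
 h(z) = sqrt(C1 + z^2)


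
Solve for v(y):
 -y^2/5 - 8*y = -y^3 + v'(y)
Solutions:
 v(y) = C1 + y^4/4 - y^3/15 - 4*y^2


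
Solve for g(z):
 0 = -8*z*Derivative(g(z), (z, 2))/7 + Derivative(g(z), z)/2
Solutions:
 g(z) = C1 + C2*z^(23/16)


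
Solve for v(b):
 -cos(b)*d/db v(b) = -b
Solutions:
 v(b) = C1 + Integral(b/cos(b), b)


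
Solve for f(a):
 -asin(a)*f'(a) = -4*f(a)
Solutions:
 f(a) = C1*exp(4*Integral(1/asin(a), a))


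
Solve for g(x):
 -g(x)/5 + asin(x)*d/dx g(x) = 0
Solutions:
 g(x) = C1*exp(Integral(1/asin(x), x)/5)


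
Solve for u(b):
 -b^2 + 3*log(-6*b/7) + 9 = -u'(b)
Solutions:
 u(b) = C1 + b^3/3 - 3*b*log(-b) + 3*b*(-2 - log(6) + log(7))


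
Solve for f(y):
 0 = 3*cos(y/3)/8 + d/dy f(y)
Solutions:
 f(y) = C1 - 9*sin(y/3)/8


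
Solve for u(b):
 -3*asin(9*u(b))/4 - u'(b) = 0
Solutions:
 Integral(1/asin(9*_y), (_y, u(b))) = C1 - 3*b/4


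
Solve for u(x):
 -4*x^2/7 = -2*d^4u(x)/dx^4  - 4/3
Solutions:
 u(x) = C1 + C2*x + C3*x^2 + C4*x^3 + x^6/1260 - x^4/36


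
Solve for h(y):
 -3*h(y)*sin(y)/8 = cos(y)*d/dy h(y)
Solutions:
 h(y) = C1*cos(y)^(3/8)


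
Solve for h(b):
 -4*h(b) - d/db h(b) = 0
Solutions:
 h(b) = C1*exp(-4*b)


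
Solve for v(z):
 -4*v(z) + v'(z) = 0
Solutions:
 v(z) = C1*exp(4*z)


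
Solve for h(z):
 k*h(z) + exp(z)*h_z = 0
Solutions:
 h(z) = C1*exp(k*exp(-z))


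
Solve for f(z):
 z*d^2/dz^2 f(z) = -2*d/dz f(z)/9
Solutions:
 f(z) = C1 + C2*z^(7/9)


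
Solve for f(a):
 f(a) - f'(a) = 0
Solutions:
 f(a) = C1*exp(a)


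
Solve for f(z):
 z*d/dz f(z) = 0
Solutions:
 f(z) = C1


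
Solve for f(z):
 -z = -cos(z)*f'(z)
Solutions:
 f(z) = C1 + Integral(z/cos(z), z)


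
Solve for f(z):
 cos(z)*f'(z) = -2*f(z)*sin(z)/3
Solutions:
 f(z) = C1*cos(z)^(2/3)


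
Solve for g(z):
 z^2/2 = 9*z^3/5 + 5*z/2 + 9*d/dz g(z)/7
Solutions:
 g(z) = C1 - 7*z^4/20 + 7*z^3/54 - 35*z^2/36


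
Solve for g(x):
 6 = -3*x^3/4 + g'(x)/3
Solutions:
 g(x) = C1 + 9*x^4/16 + 18*x


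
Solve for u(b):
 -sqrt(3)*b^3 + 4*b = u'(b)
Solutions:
 u(b) = C1 - sqrt(3)*b^4/4 + 2*b^2


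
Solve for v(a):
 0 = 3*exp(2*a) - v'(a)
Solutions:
 v(a) = C1 + 3*exp(2*a)/2


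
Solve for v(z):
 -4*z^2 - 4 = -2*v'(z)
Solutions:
 v(z) = C1 + 2*z^3/3 + 2*z


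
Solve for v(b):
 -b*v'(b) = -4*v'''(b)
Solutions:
 v(b) = C1 + Integral(C2*airyai(2^(1/3)*b/2) + C3*airybi(2^(1/3)*b/2), b)


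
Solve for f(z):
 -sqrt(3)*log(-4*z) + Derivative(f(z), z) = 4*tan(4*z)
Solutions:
 f(z) = C1 + sqrt(3)*z*(log(-z) - 1) + 2*sqrt(3)*z*log(2) - log(cos(4*z))


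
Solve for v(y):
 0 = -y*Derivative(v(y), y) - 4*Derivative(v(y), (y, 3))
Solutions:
 v(y) = C1 + Integral(C2*airyai(-2^(1/3)*y/2) + C3*airybi(-2^(1/3)*y/2), y)


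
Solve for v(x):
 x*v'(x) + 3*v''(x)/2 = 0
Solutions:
 v(x) = C1 + C2*erf(sqrt(3)*x/3)


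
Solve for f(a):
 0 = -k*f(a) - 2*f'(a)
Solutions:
 f(a) = C1*exp(-a*k/2)


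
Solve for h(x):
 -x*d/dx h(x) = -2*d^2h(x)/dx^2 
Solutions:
 h(x) = C1 + C2*erfi(x/2)


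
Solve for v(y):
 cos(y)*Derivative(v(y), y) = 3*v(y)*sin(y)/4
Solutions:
 v(y) = C1/cos(y)^(3/4)


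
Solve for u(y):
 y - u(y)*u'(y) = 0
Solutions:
 u(y) = -sqrt(C1 + y^2)
 u(y) = sqrt(C1 + y^2)


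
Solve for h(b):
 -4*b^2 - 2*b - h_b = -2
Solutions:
 h(b) = C1 - 4*b^3/3 - b^2 + 2*b


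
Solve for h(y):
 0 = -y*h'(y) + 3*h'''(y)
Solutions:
 h(y) = C1 + Integral(C2*airyai(3^(2/3)*y/3) + C3*airybi(3^(2/3)*y/3), y)


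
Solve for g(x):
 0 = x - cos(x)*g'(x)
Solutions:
 g(x) = C1 + Integral(x/cos(x), x)


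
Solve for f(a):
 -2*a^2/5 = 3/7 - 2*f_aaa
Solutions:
 f(a) = C1 + C2*a + C3*a^2 + a^5/300 + a^3/28


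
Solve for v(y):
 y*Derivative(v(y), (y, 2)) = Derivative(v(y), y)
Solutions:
 v(y) = C1 + C2*y^2


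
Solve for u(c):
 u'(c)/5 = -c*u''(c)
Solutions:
 u(c) = C1 + C2*c^(4/5)


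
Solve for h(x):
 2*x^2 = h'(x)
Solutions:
 h(x) = C1 + 2*x^3/3


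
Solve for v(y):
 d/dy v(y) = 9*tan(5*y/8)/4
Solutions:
 v(y) = C1 - 18*log(cos(5*y/8))/5


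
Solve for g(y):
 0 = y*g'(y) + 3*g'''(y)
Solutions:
 g(y) = C1 + Integral(C2*airyai(-3^(2/3)*y/3) + C3*airybi(-3^(2/3)*y/3), y)


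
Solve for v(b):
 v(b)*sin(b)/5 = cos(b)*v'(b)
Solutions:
 v(b) = C1/cos(b)^(1/5)


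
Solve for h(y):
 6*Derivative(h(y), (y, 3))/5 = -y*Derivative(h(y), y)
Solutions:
 h(y) = C1 + Integral(C2*airyai(-5^(1/3)*6^(2/3)*y/6) + C3*airybi(-5^(1/3)*6^(2/3)*y/6), y)


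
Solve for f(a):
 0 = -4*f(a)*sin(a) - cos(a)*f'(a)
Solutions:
 f(a) = C1*cos(a)^4


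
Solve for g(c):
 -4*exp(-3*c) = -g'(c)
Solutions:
 g(c) = C1 - 4*exp(-3*c)/3


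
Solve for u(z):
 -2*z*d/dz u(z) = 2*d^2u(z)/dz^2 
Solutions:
 u(z) = C1 + C2*erf(sqrt(2)*z/2)


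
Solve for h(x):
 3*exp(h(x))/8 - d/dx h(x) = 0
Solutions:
 h(x) = log(-1/(C1 + 3*x)) + 3*log(2)


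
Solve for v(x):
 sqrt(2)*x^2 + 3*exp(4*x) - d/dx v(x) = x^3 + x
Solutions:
 v(x) = C1 - x^4/4 + sqrt(2)*x^3/3 - x^2/2 + 3*exp(4*x)/4


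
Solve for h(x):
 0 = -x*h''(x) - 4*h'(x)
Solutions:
 h(x) = C1 + C2/x^3


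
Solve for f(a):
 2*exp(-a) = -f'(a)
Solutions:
 f(a) = C1 + 2*exp(-a)


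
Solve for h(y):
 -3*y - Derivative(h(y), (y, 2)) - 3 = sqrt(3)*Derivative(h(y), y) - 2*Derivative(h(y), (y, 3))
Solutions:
 h(y) = C1 + C2*exp(y*(1 - sqrt(1 + 8*sqrt(3)))/4) + C3*exp(y*(1 + sqrt(1 + 8*sqrt(3)))/4) - sqrt(3)*y^2/2 - sqrt(3)*y + y


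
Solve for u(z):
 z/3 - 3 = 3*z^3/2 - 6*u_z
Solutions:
 u(z) = C1 + z^4/16 - z^2/36 + z/2


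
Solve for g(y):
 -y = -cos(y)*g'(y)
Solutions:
 g(y) = C1 + Integral(y/cos(y), y)


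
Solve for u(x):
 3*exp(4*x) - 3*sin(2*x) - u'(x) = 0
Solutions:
 u(x) = C1 + 3*exp(4*x)/4 + 3*cos(2*x)/2


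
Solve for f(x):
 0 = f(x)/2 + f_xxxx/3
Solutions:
 f(x) = (C1*sin(6^(1/4)*x/2) + C2*cos(6^(1/4)*x/2))*exp(-6^(1/4)*x/2) + (C3*sin(6^(1/4)*x/2) + C4*cos(6^(1/4)*x/2))*exp(6^(1/4)*x/2)


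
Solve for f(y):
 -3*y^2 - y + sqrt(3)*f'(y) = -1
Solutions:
 f(y) = C1 + sqrt(3)*y^3/3 + sqrt(3)*y^2/6 - sqrt(3)*y/3


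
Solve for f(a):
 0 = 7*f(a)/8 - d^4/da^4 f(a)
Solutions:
 f(a) = C1*exp(-14^(1/4)*a/2) + C2*exp(14^(1/4)*a/2) + C3*sin(14^(1/4)*a/2) + C4*cos(14^(1/4)*a/2)


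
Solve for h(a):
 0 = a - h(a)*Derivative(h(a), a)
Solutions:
 h(a) = -sqrt(C1 + a^2)
 h(a) = sqrt(C1 + a^2)


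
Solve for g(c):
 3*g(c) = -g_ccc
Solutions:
 g(c) = C3*exp(-3^(1/3)*c) + (C1*sin(3^(5/6)*c/2) + C2*cos(3^(5/6)*c/2))*exp(3^(1/3)*c/2)


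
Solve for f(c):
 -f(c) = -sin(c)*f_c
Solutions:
 f(c) = C1*sqrt(cos(c) - 1)/sqrt(cos(c) + 1)


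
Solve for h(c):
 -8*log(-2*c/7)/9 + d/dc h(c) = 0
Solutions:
 h(c) = C1 + 8*c*log(-c)/9 + 8*c*(-log(7) - 1 + log(2))/9


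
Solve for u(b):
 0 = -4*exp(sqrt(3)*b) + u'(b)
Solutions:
 u(b) = C1 + 4*sqrt(3)*exp(sqrt(3)*b)/3


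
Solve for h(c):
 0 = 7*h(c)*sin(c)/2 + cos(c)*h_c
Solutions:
 h(c) = C1*cos(c)^(7/2)


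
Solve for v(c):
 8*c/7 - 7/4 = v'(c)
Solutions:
 v(c) = C1 + 4*c^2/7 - 7*c/4


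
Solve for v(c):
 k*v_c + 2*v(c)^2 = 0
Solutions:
 v(c) = k/(C1*k + 2*c)


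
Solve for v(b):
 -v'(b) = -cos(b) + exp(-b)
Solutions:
 v(b) = C1 + sin(b) + exp(-b)


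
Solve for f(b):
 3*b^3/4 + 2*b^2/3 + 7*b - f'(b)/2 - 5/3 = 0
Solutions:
 f(b) = C1 + 3*b^4/8 + 4*b^3/9 + 7*b^2 - 10*b/3


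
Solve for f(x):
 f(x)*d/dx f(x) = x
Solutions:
 f(x) = -sqrt(C1 + x^2)
 f(x) = sqrt(C1 + x^2)


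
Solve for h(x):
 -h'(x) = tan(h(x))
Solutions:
 h(x) = pi - asin(C1*exp(-x))
 h(x) = asin(C1*exp(-x))


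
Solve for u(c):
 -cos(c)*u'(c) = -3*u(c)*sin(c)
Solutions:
 u(c) = C1/cos(c)^3


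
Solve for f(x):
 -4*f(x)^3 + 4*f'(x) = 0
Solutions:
 f(x) = -sqrt(2)*sqrt(-1/(C1 + x))/2
 f(x) = sqrt(2)*sqrt(-1/(C1 + x))/2


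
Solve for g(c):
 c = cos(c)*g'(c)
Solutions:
 g(c) = C1 + Integral(c/cos(c), c)


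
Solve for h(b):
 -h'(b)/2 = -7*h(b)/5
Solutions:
 h(b) = C1*exp(14*b/5)


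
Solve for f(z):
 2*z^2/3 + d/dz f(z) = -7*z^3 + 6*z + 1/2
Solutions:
 f(z) = C1 - 7*z^4/4 - 2*z^3/9 + 3*z^2 + z/2


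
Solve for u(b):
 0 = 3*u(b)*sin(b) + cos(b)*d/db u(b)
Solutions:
 u(b) = C1*cos(b)^3


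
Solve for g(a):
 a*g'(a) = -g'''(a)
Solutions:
 g(a) = C1 + Integral(C2*airyai(-a) + C3*airybi(-a), a)


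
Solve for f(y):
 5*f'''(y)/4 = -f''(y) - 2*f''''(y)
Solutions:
 f(y) = C1 + C2*y + (C3*sin(sqrt(103)*y/16) + C4*cos(sqrt(103)*y/16))*exp(-5*y/16)


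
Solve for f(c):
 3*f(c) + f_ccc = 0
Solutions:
 f(c) = C3*exp(-3^(1/3)*c) + (C1*sin(3^(5/6)*c/2) + C2*cos(3^(5/6)*c/2))*exp(3^(1/3)*c/2)


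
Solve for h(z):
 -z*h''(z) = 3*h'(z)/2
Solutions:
 h(z) = C1 + C2/sqrt(z)


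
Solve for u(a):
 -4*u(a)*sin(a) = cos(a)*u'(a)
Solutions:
 u(a) = C1*cos(a)^4


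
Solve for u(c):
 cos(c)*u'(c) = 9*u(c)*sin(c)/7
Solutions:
 u(c) = C1/cos(c)^(9/7)


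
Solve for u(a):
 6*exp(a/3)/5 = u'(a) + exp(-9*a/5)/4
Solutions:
 u(a) = C1 + 18*exp(a/3)/5 + 5*exp(-9*a/5)/36


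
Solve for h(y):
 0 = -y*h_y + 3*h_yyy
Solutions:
 h(y) = C1 + Integral(C2*airyai(3^(2/3)*y/3) + C3*airybi(3^(2/3)*y/3), y)


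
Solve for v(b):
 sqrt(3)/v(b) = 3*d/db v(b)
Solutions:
 v(b) = -sqrt(C1 + 6*sqrt(3)*b)/3
 v(b) = sqrt(C1 + 6*sqrt(3)*b)/3


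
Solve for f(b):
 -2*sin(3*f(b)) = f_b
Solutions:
 f(b) = -acos((-C1 - exp(12*b))/(C1 - exp(12*b)))/3 + 2*pi/3
 f(b) = acos((-C1 - exp(12*b))/(C1 - exp(12*b)))/3


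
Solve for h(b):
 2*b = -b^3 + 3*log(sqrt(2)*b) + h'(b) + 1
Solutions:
 h(b) = C1 + b^4/4 + b^2 - 3*b*log(b) - 3*b*log(2)/2 + 2*b


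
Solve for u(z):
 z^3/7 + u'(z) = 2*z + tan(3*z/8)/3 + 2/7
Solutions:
 u(z) = C1 - z^4/28 + z^2 + 2*z/7 - 8*log(cos(3*z/8))/9


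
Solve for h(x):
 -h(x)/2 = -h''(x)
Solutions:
 h(x) = C1*exp(-sqrt(2)*x/2) + C2*exp(sqrt(2)*x/2)


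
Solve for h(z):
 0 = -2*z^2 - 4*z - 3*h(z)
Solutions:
 h(z) = 2*z*(-z - 2)/3


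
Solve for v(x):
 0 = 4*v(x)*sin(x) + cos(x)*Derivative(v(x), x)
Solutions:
 v(x) = C1*cos(x)^4


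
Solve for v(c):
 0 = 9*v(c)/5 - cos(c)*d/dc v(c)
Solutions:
 v(c) = C1*(sin(c) + 1)^(9/10)/(sin(c) - 1)^(9/10)


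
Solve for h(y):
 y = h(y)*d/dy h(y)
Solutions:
 h(y) = -sqrt(C1 + y^2)
 h(y) = sqrt(C1 + y^2)


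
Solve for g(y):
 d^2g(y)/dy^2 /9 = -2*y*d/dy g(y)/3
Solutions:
 g(y) = C1 + C2*erf(sqrt(3)*y)


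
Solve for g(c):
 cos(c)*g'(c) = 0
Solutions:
 g(c) = C1


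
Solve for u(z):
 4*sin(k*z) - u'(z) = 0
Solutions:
 u(z) = C1 - 4*cos(k*z)/k


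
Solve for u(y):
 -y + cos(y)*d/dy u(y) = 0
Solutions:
 u(y) = C1 + Integral(y/cos(y), y)


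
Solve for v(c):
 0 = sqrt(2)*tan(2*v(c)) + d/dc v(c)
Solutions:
 v(c) = -asin(C1*exp(-2*sqrt(2)*c))/2 + pi/2
 v(c) = asin(C1*exp(-2*sqrt(2)*c))/2


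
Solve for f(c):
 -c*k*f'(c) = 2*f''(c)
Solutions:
 f(c) = Piecewise((-sqrt(pi)*C1*erf(c*sqrt(k)/2)/sqrt(k) - C2, (k > 0) | (k < 0)), (-C1*c - C2, True))


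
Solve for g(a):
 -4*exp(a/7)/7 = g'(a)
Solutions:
 g(a) = C1 - 4*exp(a/7)


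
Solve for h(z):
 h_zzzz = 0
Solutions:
 h(z) = C1 + C2*z + C3*z^2 + C4*z^3


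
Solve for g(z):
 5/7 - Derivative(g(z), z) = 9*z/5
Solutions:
 g(z) = C1 - 9*z^2/10 + 5*z/7


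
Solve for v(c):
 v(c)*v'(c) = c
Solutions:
 v(c) = -sqrt(C1 + c^2)
 v(c) = sqrt(C1 + c^2)


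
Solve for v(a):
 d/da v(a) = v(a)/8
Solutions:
 v(a) = C1*exp(a/8)


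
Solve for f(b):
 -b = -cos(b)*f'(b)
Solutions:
 f(b) = C1 + Integral(b/cos(b), b)


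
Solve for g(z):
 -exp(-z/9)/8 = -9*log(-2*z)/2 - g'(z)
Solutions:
 g(z) = C1 - 9*z*log(-z)/2 + 9*z*(1 - log(2))/2 - 9*exp(-z/9)/8


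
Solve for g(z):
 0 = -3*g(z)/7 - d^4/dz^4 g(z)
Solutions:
 g(z) = (C1*sin(sqrt(2)*3^(1/4)*7^(3/4)*z/14) + C2*cos(sqrt(2)*3^(1/4)*7^(3/4)*z/14))*exp(-sqrt(2)*3^(1/4)*7^(3/4)*z/14) + (C3*sin(sqrt(2)*3^(1/4)*7^(3/4)*z/14) + C4*cos(sqrt(2)*3^(1/4)*7^(3/4)*z/14))*exp(sqrt(2)*3^(1/4)*7^(3/4)*z/14)


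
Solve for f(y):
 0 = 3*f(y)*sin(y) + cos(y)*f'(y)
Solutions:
 f(y) = C1*cos(y)^3


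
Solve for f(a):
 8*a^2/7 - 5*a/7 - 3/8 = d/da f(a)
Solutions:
 f(a) = C1 + 8*a^3/21 - 5*a^2/14 - 3*a/8


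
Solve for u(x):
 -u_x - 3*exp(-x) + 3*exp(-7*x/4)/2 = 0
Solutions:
 u(x) = C1 + 3*exp(-x) - 6*exp(-7*x/4)/7


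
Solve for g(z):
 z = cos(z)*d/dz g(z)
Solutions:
 g(z) = C1 + Integral(z/cos(z), z)


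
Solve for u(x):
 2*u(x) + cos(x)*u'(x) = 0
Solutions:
 u(x) = C1*(sin(x) - 1)/(sin(x) + 1)


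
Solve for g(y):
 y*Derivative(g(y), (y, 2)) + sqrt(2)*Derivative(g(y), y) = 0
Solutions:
 g(y) = C1 + C2*y^(1 - sqrt(2))


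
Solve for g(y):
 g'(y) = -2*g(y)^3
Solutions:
 g(y) = -sqrt(2)*sqrt(-1/(C1 - 2*y))/2
 g(y) = sqrt(2)*sqrt(-1/(C1 - 2*y))/2


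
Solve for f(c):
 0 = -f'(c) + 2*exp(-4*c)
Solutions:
 f(c) = C1 - exp(-4*c)/2


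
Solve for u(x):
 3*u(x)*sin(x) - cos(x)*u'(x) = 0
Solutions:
 u(x) = C1/cos(x)^3


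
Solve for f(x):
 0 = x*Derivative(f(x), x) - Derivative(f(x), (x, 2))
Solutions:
 f(x) = C1 + C2*erfi(sqrt(2)*x/2)


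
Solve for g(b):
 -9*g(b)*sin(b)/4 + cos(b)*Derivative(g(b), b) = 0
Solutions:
 g(b) = C1/cos(b)^(9/4)


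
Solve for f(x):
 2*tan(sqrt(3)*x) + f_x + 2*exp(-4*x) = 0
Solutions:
 f(x) = C1 - sqrt(3)*log(tan(sqrt(3)*x)^2 + 1)/3 + exp(-4*x)/2


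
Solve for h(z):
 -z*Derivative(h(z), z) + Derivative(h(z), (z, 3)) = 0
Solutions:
 h(z) = C1 + Integral(C2*airyai(z) + C3*airybi(z), z)


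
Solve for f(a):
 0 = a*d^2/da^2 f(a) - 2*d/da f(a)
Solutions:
 f(a) = C1 + C2*a^3


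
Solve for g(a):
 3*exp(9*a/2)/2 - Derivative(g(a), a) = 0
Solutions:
 g(a) = C1 + exp(9*a/2)/3


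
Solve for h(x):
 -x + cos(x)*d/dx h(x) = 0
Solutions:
 h(x) = C1 + Integral(x/cos(x), x)


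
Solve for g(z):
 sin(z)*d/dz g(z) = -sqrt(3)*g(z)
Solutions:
 g(z) = C1*(cos(z) + 1)^(sqrt(3)/2)/(cos(z) - 1)^(sqrt(3)/2)


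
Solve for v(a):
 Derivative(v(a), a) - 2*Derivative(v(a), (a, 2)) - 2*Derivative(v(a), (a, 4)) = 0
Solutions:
 v(a) = C1 + C2*exp(6^(1/3)*a*(-(9 + sqrt(129))^(1/3) + 2*6^(1/3)/(9 + sqrt(129))^(1/3))/12)*sin(2^(1/3)*3^(1/6)*a*(6*2^(1/3)/(9 + sqrt(129))^(1/3) + 3^(2/3)*(9 + sqrt(129))^(1/3))/12) + C3*exp(6^(1/3)*a*(-(9 + sqrt(129))^(1/3) + 2*6^(1/3)/(9 + sqrt(129))^(1/3))/12)*cos(2^(1/3)*3^(1/6)*a*(6*2^(1/3)/(9 + sqrt(129))^(1/3) + 3^(2/3)*(9 + sqrt(129))^(1/3))/12) + C4*exp(-6^(1/3)*a*(-(9 + sqrt(129))^(1/3) + 2*6^(1/3)/(9 + sqrt(129))^(1/3))/6)


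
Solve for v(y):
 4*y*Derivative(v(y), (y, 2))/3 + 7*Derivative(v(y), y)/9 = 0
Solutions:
 v(y) = C1 + C2*y^(5/12)


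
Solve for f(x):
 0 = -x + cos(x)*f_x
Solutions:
 f(x) = C1 + Integral(x/cos(x), x)


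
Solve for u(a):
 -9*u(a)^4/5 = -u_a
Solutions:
 u(a) = 5^(1/3)*(-1/(C1 + 27*a))^(1/3)
 u(a) = 5^(1/3)*(-1/(C1 + 9*a))^(1/3)*(-3^(2/3) - 3*3^(1/6)*I)/6
 u(a) = 5^(1/3)*(-1/(C1 + 9*a))^(1/3)*(-3^(2/3) + 3*3^(1/6)*I)/6


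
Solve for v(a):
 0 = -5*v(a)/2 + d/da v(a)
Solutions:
 v(a) = C1*exp(5*a/2)


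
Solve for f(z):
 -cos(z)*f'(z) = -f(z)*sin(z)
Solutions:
 f(z) = C1/cos(z)


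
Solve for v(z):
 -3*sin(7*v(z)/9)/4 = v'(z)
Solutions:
 3*z/4 + 9*log(cos(7*v(z)/9) - 1)/14 - 9*log(cos(7*v(z)/9) + 1)/14 = C1


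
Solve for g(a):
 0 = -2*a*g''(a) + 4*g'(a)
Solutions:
 g(a) = C1 + C2*a^3


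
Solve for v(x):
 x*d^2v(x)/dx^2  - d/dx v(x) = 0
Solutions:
 v(x) = C1 + C2*x^2


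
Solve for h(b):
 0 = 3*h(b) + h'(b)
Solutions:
 h(b) = C1*exp(-3*b)


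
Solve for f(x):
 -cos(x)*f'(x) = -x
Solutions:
 f(x) = C1 + Integral(x/cos(x), x)


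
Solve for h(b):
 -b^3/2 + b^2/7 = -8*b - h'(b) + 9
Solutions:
 h(b) = C1 + b^4/8 - b^3/21 - 4*b^2 + 9*b


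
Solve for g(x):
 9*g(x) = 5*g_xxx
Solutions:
 g(x) = C3*exp(15^(2/3)*x/5) + (C1*sin(3*3^(1/6)*5^(2/3)*x/10) + C2*cos(3*3^(1/6)*5^(2/3)*x/10))*exp(-15^(2/3)*x/10)


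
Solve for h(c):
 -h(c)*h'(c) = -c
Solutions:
 h(c) = -sqrt(C1 + c^2)
 h(c) = sqrt(C1 + c^2)


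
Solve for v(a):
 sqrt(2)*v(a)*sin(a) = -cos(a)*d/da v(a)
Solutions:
 v(a) = C1*cos(a)^(sqrt(2))


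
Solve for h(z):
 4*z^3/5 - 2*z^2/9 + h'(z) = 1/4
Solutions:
 h(z) = C1 - z^4/5 + 2*z^3/27 + z/4


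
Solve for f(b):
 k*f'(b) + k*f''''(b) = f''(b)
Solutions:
 f(b) = C1 + C2*exp(2^(1/3)*b*(6^(1/3)*(sqrt(3)*sqrt(27 - 4/k^3) + 9)^(1/3)/12 - 2^(1/3)*3^(5/6)*I*(sqrt(3)*sqrt(27 - 4/k^3) + 9)^(1/3)/12 - 2/(k*(-3^(1/3) + 3^(5/6)*I)*(sqrt(3)*sqrt(27 - 4/k^3) + 9)^(1/3)))) + C3*exp(2^(1/3)*b*(6^(1/3)*(sqrt(3)*sqrt(27 - 4/k^3) + 9)^(1/3)/12 + 2^(1/3)*3^(5/6)*I*(sqrt(3)*sqrt(27 - 4/k^3) + 9)^(1/3)/12 + 2/(k*(3^(1/3) + 3^(5/6)*I)*(sqrt(3)*sqrt(27 - 4/k^3) + 9)^(1/3)))) + C4*exp(-6^(1/3)*b*(2^(1/3)*(sqrt(3)*sqrt(27 - 4/k^3) + 9)^(1/3) + 2*3^(1/3)/(k*(sqrt(3)*sqrt(27 - 4/k^3) + 9)^(1/3)))/6)


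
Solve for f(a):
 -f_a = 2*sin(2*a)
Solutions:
 f(a) = C1 + cos(2*a)


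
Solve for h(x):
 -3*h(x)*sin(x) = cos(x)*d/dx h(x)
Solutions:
 h(x) = C1*cos(x)^3


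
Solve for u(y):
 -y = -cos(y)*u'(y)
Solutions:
 u(y) = C1 + Integral(y/cos(y), y)


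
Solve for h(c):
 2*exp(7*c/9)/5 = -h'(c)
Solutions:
 h(c) = C1 - 18*exp(7*c/9)/35


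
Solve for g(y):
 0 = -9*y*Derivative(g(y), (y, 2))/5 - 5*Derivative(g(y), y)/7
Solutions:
 g(y) = C1 + C2*y^(38/63)


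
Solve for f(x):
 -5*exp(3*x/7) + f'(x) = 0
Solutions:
 f(x) = C1 + 35*exp(3*x/7)/3


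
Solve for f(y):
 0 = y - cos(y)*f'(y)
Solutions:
 f(y) = C1 + Integral(y/cos(y), y)


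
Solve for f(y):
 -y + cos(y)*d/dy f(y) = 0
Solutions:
 f(y) = C1 + Integral(y/cos(y), y)


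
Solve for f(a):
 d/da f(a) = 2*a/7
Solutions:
 f(a) = C1 + a^2/7


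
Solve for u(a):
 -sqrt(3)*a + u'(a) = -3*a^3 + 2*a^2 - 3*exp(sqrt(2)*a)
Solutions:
 u(a) = C1 - 3*a^4/4 + 2*a^3/3 + sqrt(3)*a^2/2 - 3*sqrt(2)*exp(sqrt(2)*a)/2


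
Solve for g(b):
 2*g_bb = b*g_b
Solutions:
 g(b) = C1 + C2*erfi(b/2)


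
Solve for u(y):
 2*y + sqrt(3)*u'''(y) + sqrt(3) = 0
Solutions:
 u(y) = C1 + C2*y + C3*y^2 - sqrt(3)*y^4/36 - y^3/6


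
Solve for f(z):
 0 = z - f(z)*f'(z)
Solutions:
 f(z) = -sqrt(C1 + z^2)
 f(z) = sqrt(C1 + z^2)


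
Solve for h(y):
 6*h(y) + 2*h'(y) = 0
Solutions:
 h(y) = C1*exp(-3*y)


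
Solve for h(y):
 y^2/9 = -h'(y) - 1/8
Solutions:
 h(y) = C1 - y^3/27 - y/8


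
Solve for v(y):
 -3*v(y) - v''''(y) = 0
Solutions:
 v(y) = (C1*sin(sqrt(2)*3^(1/4)*y/2) + C2*cos(sqrt(2)*3^(1/4)*y/2))*exp(-sqrt(2)*3^(1/4)*y/2) + (C3*sin(sqrt(2)*3^(1/4)*y/2) + C4*cos(sqrt(2)*3^(1/4)*y/2))*exp(sqrt(2)*3^(1/4)*y/2)


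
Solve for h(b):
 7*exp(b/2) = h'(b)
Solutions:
 h(b) = C1 + 14*exp(b/2)


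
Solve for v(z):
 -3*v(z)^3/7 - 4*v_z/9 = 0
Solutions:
 v(z) = -sqrt(14)*sqrt(-1/(C1 - 27*z))
 v(z) = sqrt(14)*sqrt(-1/(C1 - 27*z))


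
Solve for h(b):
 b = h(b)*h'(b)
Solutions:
 h(b) = -sqrt(C1 + b^2)
 h(b) = sqrt(C1 + b^2)


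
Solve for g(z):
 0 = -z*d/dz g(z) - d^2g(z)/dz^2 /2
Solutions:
 g(z) = C1 + C2*erf(z)


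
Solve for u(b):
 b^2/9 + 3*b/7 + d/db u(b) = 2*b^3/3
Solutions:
 u(b) = C1 + b^4/6 - b^3/27 - 3*b^2/14


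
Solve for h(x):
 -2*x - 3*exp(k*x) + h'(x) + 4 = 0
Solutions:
 h(x) = C1 + x^2 - 4*x + 3*exp(k*x)/k


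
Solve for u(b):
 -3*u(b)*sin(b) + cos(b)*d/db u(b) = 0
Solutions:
 u(b) = C1/cos(b)^3


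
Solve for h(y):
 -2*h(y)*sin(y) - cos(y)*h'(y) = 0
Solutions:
 h(y) = C1*cos(y)^2


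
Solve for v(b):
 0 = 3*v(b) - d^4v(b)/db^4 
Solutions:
 v(b) = C1*exp(-3^(1/4)*b) + C2*exp(3^(1/4)*b) + C3*sin(3^(1/4)*b) + C4*cos(3^(1/4)*b)


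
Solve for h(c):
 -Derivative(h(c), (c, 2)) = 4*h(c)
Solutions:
 h(c) = C1*sin(2*c) + C2*cos(2*c)


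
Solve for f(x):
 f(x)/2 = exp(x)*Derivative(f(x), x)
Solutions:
 f(x) = C1*exp(-exp(-x)/2)


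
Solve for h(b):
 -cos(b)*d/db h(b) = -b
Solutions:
 h(b) = C1 + Integral(b/cos(b), b)


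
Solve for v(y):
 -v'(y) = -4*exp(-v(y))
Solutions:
 v(y) = log(C1 + 4*y)


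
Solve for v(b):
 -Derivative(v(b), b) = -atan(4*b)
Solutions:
 v(b) = C1 + b*atan(4*b) - log(16*b^2 + 1)/8


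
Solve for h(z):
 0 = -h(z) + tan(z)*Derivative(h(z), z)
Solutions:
 h(z) = C1*sin(z)


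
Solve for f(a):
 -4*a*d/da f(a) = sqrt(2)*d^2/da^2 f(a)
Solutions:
 f(a) = C1 + C2*erf(2^(1/4)*a)


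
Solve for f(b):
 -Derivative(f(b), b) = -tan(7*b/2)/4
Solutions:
 f(b) = C1 - log(cos(7*b/2))/14


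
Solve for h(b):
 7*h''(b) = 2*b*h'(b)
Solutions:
 h(b) = C1 + C2*erfi(sqrt(7)*b/7)


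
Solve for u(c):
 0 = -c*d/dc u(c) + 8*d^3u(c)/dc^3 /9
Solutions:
 u(c) = C1 + Integral(C2*airyai(3^(2/3)*c/2) + C3*airybi(3^(2/3)*c/2), c)


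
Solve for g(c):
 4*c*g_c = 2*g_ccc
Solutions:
 g(c) = C1 + Integral(C2*airyai(2^(1/3)*c) + C3*airybi(2^(1/3)*c), c)


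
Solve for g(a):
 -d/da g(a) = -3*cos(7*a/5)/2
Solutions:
 g(a) = C1 + 15*sin(7*a/5)/14


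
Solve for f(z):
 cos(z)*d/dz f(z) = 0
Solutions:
 f(z) = C1


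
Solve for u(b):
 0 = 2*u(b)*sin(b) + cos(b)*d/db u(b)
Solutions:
 u(b) = C1*cos(b)^2


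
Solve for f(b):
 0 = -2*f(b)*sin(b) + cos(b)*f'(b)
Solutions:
 f(b) = C1/cos(b)^2


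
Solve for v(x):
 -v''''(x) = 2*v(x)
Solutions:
 v(x) = (C1*sin(2^(3/4)*x/2) + C2*cos(2^(3/4)*x/2))*exp(-2^(3/4)*x/2) + (C3*sin(2^(3/4)*x/2) + C4*cos(2^(3/4)*x/2))*exp(2^(3/4)*x/2)


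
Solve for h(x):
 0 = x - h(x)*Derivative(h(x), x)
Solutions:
 h(x) = -sqrt(C1 + x^2)
 h(x) = sqrt(C1 + x^2)


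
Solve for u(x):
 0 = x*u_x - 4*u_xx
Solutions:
 u(x) = C1 + C2*erfi(sqrt(2)*x/4)


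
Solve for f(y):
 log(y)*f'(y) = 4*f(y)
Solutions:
 f(y) = C1*exp(4*li(y))


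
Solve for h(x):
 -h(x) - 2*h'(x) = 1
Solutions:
 h(x) = C1*exp(-x/2) - 1


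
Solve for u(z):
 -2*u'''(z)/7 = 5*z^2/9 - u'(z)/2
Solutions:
 u(z) = C1 + C2*exp(-sqrt(7)*z/2) + C3*exp(sqrt(7)*z/2) + 10*z^3/27 + 80*z/63


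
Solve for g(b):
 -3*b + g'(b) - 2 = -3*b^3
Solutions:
 g(b) = C1 - 3*b^4/4 + 3*b^2/2 + 2*b


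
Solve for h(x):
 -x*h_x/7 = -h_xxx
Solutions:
 h(x) = C1 + Integral(C2*airyai(7^(2/3)*x/7) + C3*airybi(7^(2/3)*x/7), x)


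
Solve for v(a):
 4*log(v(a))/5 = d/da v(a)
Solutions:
 li(v(a)) = C1 + 4*a/5


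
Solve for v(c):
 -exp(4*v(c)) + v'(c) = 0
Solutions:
 v(c) = log(-(-1/(C1 + 4*c))^(1/4))
 v(c) = log(-1/(C1 + 4*c))/4
 v(c) = log(-I*(-1/(C1 + 4*c))^(1/4))
 v(c) = log(I*(-1/(C1 + 4*c))^(1/4))


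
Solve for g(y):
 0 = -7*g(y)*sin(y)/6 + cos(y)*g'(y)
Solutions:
 g(y) = C1/cos(y)^(7/6)


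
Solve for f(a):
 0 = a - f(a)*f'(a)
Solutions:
 f(a) = -sqrt(C1 + a^2)
 f(a) = sqrt(C1 + a^2)


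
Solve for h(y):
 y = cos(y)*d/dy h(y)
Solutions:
 h(y) = C1 + Integral(y/cos(y), y)


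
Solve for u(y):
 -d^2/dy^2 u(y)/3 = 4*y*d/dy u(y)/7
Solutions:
 u(y) = C1 + C2*erf(sqrt(42)*y/7)


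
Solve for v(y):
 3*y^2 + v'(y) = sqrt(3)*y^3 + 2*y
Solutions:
 v(y) = C1 + sqrt(3)*y^4/4 - y^3 + y^2


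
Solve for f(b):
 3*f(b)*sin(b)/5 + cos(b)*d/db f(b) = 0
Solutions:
 f(b) = C1*cos(b)^(3/5)


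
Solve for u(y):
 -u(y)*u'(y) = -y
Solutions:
 u(y) = -sqrt(C1 + y^2)
 u(y) = sqrt(C1 + y^2)


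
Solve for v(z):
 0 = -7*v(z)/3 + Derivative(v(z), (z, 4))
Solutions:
 v(z) = C1*exp(-3^(3/4)*7^(1/4)*z/3) + C2*exp(3^(3/4)*7^(1/4)*z/3) + C3*sin(3^(3/4)*7^(1/4)*z/3) + C4*cos(3^(3/4)*7^(1/4)*z/3)


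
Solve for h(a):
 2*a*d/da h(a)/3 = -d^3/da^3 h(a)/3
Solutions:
 h(a) = C1 + Integral(C2*airyai(-2^(1/3)*a) + C3*airybi(-2^(1/3)*a), a)


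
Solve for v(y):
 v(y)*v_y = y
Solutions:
 v(y) = -sqrt(C1 + y^2)
 v(y) = sqrt(C1 + y^2)


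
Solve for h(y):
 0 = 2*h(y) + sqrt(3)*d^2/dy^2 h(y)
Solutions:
 h(y) = C1*sin(sqrt(2)*3^(3/4)*y/3) + C2*cos(sqrt(2)*3^(3/4)*y/3)


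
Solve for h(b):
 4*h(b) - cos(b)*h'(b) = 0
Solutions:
 h(b) = C1*(sin(b)^2 + 2*sin(b) + 1)/(sin(b)^2 - 2*sin(b) + 1)


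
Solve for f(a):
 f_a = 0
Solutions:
 f(a) = C1


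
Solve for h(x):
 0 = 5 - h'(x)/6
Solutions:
 h(x) = C1 + 30*x


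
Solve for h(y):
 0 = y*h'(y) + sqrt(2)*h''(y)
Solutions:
 h(y) = C1 + C2*erf(2^(1/4)*y/2)


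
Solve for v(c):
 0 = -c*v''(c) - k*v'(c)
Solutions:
 v(c) = C1 + c^(1 - re(k))*(C2*sin(log(c)*Abs(im(k))) + C3*cos(log(c)*im(k)))


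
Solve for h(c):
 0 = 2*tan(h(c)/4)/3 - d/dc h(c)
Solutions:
 h(c) = -4*asin(C1*exp(c/6)) + 4*pi
 h(c) = 4*asin(C1*exp(c/6))


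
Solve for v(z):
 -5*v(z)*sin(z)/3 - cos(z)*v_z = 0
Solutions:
 v(z) = C1*cos(z)^(5/3)


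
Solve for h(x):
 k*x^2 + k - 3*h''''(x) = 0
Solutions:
 h(x) = C1 + C2*x + C3*x^2 + C4*x^3 + k*x^6/1080 + k*x^4/72


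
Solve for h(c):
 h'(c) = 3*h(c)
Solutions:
 h(c) = C1*exp(3*c)


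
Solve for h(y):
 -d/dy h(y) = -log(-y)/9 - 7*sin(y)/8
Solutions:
 h(y) = C1 + y*log(-y)/9 - y/9 - 7*cos(y)/8


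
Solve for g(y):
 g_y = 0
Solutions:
 g(y) = C1


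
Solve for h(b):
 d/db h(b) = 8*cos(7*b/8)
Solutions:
 h(b) = C1 + 64*sin(7*b/8)/7


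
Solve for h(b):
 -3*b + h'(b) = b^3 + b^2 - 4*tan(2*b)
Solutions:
 h(b) = C1 + b^4/4 + b^3/3 + 3*b^2/2 + 2*log(cos(2*b))


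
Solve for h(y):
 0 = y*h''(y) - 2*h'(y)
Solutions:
 h(y) = C1 + C2*y^3


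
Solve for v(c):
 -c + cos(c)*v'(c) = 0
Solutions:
 v(c) = C1 + Integral(c/cos(c), c)


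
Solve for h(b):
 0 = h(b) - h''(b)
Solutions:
 h(b) = C1*exp(-b) + C2*exp(b)


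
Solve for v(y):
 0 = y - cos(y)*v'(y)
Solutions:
 v(y) = C1 + Integral(y/cos(y), y)


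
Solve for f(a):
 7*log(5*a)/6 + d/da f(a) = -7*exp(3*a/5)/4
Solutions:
 f(a) = C1 - 7*a*log(a)/6 + 7*a*(1 - log(5))/6 - 35*exp(3*a/5)/12


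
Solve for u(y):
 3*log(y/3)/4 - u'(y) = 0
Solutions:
 u(y) = C1 + 3*y*log(y)/4 - 3*y*log(3)/4 - 3*y/4


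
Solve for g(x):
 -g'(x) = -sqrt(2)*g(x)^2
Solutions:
 g(x) = -1/(C1 + sqrt(2)*x)


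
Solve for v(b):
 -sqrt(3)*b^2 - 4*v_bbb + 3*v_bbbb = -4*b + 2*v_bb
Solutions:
 v(b) = C1 + C2*b + C3*exp(b*(2 - sqrt(10))/3) + C4*exp(b*(2 + sqrt(10))/3) - sqrt(3)*b^4/24 + b^3*(1 + sqrt(3))/3 + b^2*(-11*sqrt(3)/4 - 2)


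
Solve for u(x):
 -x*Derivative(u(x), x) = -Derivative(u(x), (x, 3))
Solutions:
 u(x) = C1 + Integral(C2*airyai(x) + C3*airybi(x), x)


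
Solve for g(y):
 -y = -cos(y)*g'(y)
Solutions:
 g(y) = C1 + Integral(y/cos(y), y)


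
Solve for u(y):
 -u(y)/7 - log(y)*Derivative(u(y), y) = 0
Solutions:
 u(y) = C1*exp(-li(y)/7)


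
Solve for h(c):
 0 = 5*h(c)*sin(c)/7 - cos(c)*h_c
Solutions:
 h(c) = C1/cos(c)^(5/7)


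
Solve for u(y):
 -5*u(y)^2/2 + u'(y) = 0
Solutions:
 u(y) = -2/(C1 + 5*y)


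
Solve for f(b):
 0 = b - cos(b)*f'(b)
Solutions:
 f(b) = C1 + Integral(b/cos(b), b)


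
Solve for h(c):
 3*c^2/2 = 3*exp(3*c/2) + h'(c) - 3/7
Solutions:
 h(c) = C1 + c^3/2 + 3*c/7 - 2*exp(3*c/2)


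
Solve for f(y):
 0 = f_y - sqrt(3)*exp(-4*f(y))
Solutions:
 f(y) = log(-I*(C1 + 4*sqrt(3)*y)^(1/4))
 f(y) = log(I*(C1 + 4*sqrt(3)*y)^(1/4))
 f(y) = log(-(C1 + 4*sqrt(3)*y)^(1/4))
 f(y) = log(C1 + 4*sqrt(3)*y)/4


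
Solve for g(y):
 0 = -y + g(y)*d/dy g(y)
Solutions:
 g(y) = -sqrt(C1 + y^2)
 g(y) = sqrt(C1 + y^2)


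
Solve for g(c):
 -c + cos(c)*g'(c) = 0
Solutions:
 g(c) = C1 + Integral(c/cos(c), c)


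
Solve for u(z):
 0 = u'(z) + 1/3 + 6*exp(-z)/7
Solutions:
 u(z) = C1 - z/3 + 6*exp(-z)/7


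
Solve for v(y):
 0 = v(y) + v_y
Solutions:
 v(y) = C1*exp(-y)


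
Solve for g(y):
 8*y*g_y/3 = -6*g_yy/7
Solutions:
 g(y) = C1 + C2*erf(sqrt(14)*y/3)


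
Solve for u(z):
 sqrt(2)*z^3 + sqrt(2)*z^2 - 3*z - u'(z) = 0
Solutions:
 u(z) = C1 + sqrt(2)*z^4/4 + sqrt(2)*z^3/3 - 3*z^2/2


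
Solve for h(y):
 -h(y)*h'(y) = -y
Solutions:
 h(y) = -sqrt(C1 + y^2)
 h(y) = sqrt(C1 + y^2)


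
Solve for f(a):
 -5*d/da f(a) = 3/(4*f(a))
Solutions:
 f(a) = -sqrt(C1 - 30*a)/10
 f(a) = sqrt(C1 - 30*a)/10


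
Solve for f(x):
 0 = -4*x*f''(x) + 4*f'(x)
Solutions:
 f(x) = C1 + C2*x^2


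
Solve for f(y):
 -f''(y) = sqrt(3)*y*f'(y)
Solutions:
 f(y) = C1 + C2*erf(sqrt(2)*3^(1/4)*y/2)


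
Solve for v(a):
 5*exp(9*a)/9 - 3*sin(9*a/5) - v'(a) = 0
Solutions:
 v(a) = C1 + 5*exp(9*a)/81 + 5*cos(9*a/5)/3


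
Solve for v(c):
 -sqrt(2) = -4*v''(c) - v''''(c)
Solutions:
 v(c) = C1 + C2*c + C3*sin(2*c) + C4*cos(2*c) + sqrt(2)*c^2/8


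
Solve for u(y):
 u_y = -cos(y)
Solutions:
 u(y) = C1 - sin(y)


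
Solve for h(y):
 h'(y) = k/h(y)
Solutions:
 h(y) = -sqrt(C1 + 2*k*y)
 h(y) = sqrt(C1 + 2*k*y)


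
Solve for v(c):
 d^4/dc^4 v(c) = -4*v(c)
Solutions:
 v(c) = (C1*sin(c) + C2*cos(c))*exp(-c) + (C3*sin(c) + C4*cos(c))*exp(c)


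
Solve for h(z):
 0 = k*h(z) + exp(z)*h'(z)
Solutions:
 h(z) = C1*exp(k*exp(-z))


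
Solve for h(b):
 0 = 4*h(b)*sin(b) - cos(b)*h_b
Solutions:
 h(b) = C1/cos(b)^4


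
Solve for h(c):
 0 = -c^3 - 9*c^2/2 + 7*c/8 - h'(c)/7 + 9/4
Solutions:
 h(c) = C1 - 7*c^4/4 - 21*c^3/2 + 49*c^2/16 + 63*c/4


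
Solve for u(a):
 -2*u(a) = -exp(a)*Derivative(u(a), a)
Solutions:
 u(a) = C1*exp(-2*exp(-a))


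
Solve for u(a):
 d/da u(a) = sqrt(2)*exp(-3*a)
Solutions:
 u(a) = C1 - sqrt(2)*exp(-3*a)/3


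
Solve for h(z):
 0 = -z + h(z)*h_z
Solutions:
 h(z) = -sqrt(C1 + z^2)
 h(z) = sqrt(C1 + z^2)


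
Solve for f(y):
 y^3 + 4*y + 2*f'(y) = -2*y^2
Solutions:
 f(y) = C1 - y^4/8 - y^3/3 - y^2


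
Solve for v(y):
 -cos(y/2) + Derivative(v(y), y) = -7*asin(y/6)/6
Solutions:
 v(y) = C1 - 7*y*asin(y/6)/6 - 7*sqrt(36 - y^2)/6 + 2*sin(y/2)


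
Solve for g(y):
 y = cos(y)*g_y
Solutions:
 g(y) = C1 + Integral(y/cos(y), y)


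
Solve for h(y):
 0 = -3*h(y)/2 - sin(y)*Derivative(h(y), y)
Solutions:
 h(y) = C1*(cos(y) + 1)^(3/4)/(cos(y) - 1)^(3/4)


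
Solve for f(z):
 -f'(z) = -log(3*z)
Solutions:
 f(z) = C1 + z*log(z) - z + z*log(3)


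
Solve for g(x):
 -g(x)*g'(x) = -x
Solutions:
 g(x) = -sqrt(C1 + x^2)
 g(x) = sqrt(C1 + x^2)


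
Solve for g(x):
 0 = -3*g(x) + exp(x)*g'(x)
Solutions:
 g(x) = C1*exp(-3*exp(-x))


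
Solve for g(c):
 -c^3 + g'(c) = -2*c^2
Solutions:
 g(c) = C1 + c^4/4 - 2*c^3/3


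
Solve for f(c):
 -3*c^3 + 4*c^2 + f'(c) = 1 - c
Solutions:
 f(c) = C1 + 3*c^4/4 - 4*c^3/3 - c^2/2 + c


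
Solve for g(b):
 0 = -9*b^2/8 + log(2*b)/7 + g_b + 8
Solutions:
 g(b) = C1 + 3*b^3/8 - b*log(b)/7 - 55*b/7 - b*log(2)/7


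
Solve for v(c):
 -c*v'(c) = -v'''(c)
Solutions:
 v(c) = C1 + Integral(C2*airyai(c) + C3*airybi(c), c)


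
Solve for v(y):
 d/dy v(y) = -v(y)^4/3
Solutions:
 v(y) = (-1 - sqrt(3)*I)*(1/(C1 + y))^(1/3)/2
 v(y) = (-1 + sqrt(3)*I)*(1/(C1 + y))^(1/3)/2
 v(y) = (1/(C1 + y))^(1/3)


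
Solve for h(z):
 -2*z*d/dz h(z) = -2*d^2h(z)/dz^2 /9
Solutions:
 h(z) = C1 + C2*erfi(3*sqrt(2)*z/2)


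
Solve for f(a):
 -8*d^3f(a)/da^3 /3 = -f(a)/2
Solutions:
 f(a) = C3*exp(2^(2/3)*3^(1/3)*a/4) + (C1*sin(2^(2/3)*3^(5/6)*a/8) + C2*cos(2^(2/3)*3^(5/6)*a/8))*exp(-2^(2/3)*3^(1/3)*a/8)


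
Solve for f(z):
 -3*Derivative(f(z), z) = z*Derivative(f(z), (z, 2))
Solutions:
 f(z) = C1 + C2/z^2
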